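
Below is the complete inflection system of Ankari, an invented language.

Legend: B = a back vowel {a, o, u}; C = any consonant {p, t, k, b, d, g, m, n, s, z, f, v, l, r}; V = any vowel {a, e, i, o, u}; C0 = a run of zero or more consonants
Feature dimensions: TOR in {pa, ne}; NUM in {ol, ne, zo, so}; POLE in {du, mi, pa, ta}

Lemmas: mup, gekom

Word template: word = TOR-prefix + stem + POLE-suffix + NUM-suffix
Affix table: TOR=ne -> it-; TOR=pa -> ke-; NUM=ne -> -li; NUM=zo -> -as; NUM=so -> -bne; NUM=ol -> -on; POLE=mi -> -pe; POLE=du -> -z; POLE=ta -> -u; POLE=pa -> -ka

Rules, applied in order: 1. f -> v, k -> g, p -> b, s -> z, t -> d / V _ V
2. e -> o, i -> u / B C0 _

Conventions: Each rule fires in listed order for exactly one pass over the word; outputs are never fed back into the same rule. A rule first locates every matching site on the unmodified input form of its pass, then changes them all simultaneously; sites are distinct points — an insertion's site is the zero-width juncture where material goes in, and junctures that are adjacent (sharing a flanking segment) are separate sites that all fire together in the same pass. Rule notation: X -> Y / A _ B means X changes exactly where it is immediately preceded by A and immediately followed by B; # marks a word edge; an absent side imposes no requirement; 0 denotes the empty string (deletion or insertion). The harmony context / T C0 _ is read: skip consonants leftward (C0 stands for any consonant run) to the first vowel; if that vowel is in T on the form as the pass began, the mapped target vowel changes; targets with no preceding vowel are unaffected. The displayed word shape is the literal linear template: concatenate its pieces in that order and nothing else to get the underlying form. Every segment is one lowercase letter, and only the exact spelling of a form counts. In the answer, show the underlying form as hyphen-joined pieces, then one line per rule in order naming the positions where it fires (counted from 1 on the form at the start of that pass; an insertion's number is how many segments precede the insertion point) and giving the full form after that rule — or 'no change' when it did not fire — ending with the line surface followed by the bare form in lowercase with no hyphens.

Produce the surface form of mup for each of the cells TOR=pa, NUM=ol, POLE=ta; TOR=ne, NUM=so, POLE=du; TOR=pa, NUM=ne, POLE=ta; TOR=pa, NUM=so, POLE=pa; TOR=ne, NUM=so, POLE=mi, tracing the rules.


cell TOR=pa, NUM=ol, POLE=ta:
underlying: ke-mup-u-on
1. f -> v, k -> g, p -> b, s -> z, t -> d / V _ V: fires at position(s) 5: kemubuon
2. e -> o, i -> u / B C0 _: no change
surface: kemubuon

cell TOR=ne, NUM=so, POLE=du:
underlying: it-mup-z-bne
1. f -> v, k -> g, p -> b, s -> z, t -> d / V _ V: no change
2. e -> o, i -> u / B C0 _: fires at position(s) 9: itmupzbno
surface: itmupzbno

cell TOR=pa, NUM=ne, POLE=ta:
underlying: ke-mup-u-li
1. f -> v, k -> g, p -> b, s -> z, t -> d / V _ V: fires at position(s) 5: kemubuli
2. e -> o, i -> u / B C0 _: fires at position(s) 8: kemubulu
surface: kemubulu

cell TOR=pa, NUM=so, POLE=pa:
underlying: ke-mup-ka-bne
1. f -> v, k -> g, p -> b, s -> z, t -> d / V _ V: no change
2. e -> o, i -> u / B C0 _: fires at position(s) 10: kemupkabno
surface: kemupkabno

cell TOR=ne, NUM=so, POLE=mi:
underlying: it-mup-pe-bne
1. f -> v, k -> g, p -> b, s -> z, t -> d / V _ V: no change
2. e -> o, i -> u / B C0 _: fires at position(s) 7: itmuppobne
surface: itmuppobne


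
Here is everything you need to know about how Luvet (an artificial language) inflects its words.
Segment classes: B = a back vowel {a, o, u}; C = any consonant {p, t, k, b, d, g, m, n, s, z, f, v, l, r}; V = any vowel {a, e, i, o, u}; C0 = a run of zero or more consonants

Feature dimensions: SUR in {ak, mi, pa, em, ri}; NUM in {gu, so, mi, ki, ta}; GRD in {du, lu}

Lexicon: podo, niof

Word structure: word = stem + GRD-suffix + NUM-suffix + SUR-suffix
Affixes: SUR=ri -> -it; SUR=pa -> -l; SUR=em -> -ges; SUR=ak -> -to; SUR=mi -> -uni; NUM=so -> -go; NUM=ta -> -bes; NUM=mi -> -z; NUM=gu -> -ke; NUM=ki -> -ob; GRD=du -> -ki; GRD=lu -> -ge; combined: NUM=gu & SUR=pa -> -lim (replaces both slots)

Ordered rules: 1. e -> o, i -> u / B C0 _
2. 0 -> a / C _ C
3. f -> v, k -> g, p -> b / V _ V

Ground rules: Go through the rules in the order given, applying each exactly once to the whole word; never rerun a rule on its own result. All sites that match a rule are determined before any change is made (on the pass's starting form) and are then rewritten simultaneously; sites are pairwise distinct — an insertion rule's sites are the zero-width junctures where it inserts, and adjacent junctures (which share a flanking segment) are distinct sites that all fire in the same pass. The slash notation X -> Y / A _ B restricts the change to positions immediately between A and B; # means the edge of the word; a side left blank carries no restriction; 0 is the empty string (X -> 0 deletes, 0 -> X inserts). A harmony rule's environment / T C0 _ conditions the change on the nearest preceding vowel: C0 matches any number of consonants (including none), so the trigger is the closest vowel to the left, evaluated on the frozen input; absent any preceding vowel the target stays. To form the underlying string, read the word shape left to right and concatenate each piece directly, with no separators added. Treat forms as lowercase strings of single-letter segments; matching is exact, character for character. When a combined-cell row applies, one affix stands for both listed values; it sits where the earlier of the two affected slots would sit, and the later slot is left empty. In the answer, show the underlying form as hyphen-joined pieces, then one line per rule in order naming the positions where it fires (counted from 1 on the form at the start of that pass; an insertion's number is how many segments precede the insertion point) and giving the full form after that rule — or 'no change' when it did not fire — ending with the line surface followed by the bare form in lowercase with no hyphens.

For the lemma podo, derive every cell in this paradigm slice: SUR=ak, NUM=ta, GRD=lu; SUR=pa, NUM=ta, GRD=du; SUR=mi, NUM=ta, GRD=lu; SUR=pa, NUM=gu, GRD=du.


cell SUR=ak, NUM=ta, GRD=lu:
underlying: podo-ge-bes-to
1. e -> o, i -> u / B C0 _: fires at position(s) 6: podogobesto
2. 0 -> a / C _ C: inserts after position(s) 9: podogobesato
3. f -> v, k -> g, p -> b / V _ V: no change
surface: podogobesato

cell SUR=pa, NUM=ta, GRD=du:
underlying: podo-ki-bes-l
1. e -> o, i -> u / B C0 _: fires at position(s) 6: podokubesl
2. 0 -> a / C _ C: inserts after position(s) 9: podokubesal
3. f -> v, k -> g, p -> b / V _ V: fires at position(s) 5: podogubesal
surface: podogubesal

cell SUR=mi, NUM=ta, GRD=lu:
underlying: podo-ge-bes-uni
1. e -> o, i -> u / B C0 _: fires at position(s) 6, 12: podogobesunu
2. 0 -> a / C _ C: no change
3. f -> v, k -> g, p -> b / V _ V: no change
surface: podogobesunu

cell SUR=pa, NUM=gu, GRD=du:
underlying: podo-ki-lim
1. e -> o, i -> u / B C0 _: fires at position(s) 6: podokulim
2. 0 -> a / C _ C: no change
3. f -> v, k -> g, p -> b / V _ V: fires at position(s) 5: podogulim
surface: podogulim


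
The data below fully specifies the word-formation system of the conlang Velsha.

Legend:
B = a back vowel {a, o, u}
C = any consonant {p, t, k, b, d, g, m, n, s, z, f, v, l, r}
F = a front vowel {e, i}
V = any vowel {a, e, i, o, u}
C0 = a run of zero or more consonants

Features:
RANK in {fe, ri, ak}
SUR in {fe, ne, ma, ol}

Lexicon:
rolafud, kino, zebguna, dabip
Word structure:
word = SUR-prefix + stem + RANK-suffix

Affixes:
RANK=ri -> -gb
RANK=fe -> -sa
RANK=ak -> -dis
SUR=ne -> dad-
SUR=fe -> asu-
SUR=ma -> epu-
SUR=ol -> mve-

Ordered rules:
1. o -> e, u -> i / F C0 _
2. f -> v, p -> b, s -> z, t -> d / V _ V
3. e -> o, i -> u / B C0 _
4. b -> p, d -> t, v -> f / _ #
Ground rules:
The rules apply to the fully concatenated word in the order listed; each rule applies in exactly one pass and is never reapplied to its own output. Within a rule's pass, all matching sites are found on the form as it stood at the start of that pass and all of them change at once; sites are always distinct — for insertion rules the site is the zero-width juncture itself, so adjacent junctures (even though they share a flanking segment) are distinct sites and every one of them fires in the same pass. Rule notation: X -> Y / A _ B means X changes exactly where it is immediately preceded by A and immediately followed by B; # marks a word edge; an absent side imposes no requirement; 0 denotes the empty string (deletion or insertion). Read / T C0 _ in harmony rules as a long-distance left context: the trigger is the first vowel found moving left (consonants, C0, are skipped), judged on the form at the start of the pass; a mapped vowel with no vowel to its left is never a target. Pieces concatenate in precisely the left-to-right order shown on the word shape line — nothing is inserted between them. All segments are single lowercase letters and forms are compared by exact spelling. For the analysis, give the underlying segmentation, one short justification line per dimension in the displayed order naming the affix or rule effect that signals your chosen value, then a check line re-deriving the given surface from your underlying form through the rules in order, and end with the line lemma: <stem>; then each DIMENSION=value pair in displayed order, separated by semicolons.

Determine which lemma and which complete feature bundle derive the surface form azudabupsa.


underlying: asu-dabip-sa
RANK=fe - signalled by the affix -sa
SUR=fe - signalled by the affix asu-
check: asudabipsa -> asudabipsa -> azudabipsa -> azudabupsa -> azudabupsa
lemma: dabip; RANK=fe; SUR=fe


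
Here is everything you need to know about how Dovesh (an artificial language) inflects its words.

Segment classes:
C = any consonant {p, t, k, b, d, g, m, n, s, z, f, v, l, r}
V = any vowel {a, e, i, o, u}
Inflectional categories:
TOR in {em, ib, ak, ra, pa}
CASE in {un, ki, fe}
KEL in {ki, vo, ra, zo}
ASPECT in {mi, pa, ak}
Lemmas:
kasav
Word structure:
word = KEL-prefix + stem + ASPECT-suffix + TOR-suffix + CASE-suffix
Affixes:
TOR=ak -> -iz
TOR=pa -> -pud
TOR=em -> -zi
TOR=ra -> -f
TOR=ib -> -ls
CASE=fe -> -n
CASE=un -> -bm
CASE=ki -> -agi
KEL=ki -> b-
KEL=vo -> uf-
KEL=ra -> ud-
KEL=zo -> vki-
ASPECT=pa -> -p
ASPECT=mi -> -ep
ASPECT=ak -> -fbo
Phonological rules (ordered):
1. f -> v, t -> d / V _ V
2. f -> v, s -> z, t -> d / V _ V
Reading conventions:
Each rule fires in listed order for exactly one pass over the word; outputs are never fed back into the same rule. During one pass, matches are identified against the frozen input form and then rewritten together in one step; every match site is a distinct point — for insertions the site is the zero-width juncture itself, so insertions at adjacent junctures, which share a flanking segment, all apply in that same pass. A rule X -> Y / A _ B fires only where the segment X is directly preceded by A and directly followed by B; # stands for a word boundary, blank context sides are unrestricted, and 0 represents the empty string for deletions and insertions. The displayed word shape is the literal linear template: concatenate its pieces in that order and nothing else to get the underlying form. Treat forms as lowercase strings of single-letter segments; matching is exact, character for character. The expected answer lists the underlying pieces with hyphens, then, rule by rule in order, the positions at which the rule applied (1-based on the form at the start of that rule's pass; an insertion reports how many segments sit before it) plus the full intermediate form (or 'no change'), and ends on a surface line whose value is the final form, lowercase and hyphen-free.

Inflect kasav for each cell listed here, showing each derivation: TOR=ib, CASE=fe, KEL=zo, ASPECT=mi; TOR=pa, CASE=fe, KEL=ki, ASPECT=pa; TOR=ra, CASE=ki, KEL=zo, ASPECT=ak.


cell TOR=ib, CASE=fe, KEL=zo, ASPECT=mi:
underlying: vki-kasav-ep-ls-n
1. f -> v, t -> d / V _ V: no change
2. f -> v, s -> z, t -> d / V _ V: fires at position(s) 6: vkikazaveplsn
surface: vkikazaveplsn

cell TOR=pa, CASE=fe, KEL=ki, ASPECT=pa:
underlying: b-kasav-p-pud-n
1. f -> v, t -> d / V _ V: no change
2. f -> v, s -> z, t -> d / V _ V: fires at position(s) 4: bkazavppudn
surface: bkazavppudn

cell TOR=ra, CASE=ki, KEL=zo, ASPECT=ak:
underlying: vki-kasav-fbo-f-agi
1. f -> v, t -> d / V _ V: fires at position(s) 12: vkikasavfbovagi
2. f -> v, s -> z, t -> d / V _ V: fires at position(s) 6: vkikazavfbovagi
surface: vkikazavfbovagi


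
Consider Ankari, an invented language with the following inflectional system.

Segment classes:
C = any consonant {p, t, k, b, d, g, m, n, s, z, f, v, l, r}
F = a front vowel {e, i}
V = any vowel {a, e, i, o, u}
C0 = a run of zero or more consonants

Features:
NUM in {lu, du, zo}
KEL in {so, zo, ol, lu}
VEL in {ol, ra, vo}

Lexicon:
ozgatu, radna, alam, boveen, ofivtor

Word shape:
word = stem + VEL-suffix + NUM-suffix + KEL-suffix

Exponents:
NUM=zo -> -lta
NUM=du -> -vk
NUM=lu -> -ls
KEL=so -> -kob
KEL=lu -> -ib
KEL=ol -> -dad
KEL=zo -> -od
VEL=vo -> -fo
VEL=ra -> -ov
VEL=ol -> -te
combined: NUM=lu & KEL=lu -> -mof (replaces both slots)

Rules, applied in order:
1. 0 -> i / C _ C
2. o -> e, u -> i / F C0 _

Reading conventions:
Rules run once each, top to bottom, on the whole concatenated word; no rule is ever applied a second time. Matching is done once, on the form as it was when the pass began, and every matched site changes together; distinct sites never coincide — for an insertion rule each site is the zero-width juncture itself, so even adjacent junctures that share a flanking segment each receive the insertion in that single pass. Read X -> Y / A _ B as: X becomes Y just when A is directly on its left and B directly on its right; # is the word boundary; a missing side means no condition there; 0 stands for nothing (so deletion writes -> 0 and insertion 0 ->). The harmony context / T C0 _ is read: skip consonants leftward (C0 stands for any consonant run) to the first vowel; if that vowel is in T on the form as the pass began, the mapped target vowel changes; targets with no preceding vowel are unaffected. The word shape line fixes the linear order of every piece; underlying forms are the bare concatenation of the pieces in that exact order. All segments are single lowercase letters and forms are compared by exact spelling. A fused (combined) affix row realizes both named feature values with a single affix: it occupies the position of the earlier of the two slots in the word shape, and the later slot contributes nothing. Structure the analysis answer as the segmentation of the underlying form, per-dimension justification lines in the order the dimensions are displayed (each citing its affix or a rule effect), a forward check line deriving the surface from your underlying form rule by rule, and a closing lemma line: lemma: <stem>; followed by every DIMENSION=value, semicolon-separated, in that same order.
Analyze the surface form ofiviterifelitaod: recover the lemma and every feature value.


underlying: ofivtor-fo-lta-od
NUM=zo - signalled by the affix -lta
KEL=zo - signalled by the affix -od
VEL=vo - signalled by the affix -fo
check: ofivtorfoltaod -> ofivitorifolitaod -> ofiviterifelitaod
lemma: ofivtor; NUM=zo; KEL=zo; VEL=vo


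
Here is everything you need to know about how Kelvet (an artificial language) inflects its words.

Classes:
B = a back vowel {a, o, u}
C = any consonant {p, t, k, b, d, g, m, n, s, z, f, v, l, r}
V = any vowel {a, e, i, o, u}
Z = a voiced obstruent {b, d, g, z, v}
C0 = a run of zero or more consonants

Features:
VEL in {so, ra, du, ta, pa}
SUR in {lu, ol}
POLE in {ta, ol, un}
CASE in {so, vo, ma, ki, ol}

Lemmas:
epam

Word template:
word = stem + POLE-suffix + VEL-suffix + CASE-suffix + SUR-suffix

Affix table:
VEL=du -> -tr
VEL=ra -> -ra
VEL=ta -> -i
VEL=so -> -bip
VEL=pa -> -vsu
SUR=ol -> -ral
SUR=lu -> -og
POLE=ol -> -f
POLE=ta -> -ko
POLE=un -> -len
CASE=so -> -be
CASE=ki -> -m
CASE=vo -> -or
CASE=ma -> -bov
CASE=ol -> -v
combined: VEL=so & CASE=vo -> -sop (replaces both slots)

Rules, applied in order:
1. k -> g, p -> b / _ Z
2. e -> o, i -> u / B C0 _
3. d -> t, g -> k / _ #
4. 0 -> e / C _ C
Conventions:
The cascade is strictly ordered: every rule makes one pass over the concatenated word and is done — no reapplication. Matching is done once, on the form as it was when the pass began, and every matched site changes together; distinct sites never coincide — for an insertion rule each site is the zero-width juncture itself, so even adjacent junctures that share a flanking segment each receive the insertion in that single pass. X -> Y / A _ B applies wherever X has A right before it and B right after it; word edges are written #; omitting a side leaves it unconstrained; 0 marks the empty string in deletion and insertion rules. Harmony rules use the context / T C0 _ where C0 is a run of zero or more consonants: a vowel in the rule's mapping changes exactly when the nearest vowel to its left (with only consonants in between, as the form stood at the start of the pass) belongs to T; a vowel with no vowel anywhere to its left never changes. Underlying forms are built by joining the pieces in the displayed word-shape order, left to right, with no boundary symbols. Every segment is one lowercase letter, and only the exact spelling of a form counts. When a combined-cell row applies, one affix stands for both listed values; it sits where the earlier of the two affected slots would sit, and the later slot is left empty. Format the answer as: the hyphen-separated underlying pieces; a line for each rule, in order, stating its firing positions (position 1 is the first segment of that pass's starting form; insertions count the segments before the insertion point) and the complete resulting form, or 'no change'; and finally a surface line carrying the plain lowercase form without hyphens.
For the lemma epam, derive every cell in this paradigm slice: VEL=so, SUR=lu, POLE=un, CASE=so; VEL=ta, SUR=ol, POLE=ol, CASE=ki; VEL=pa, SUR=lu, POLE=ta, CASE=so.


cell VEL=so, SUR=lu, POLE=un, CASE=so:
underlying: epam-len-bip-be-og
1. k -> g, p -> b / _ Z: fires at position(s) 10: epamlenbibbeog
2. e -> o, i -> u / B C0 _: fires at position(s) 6: epamlonbibbeog
3. d -> t, g -> k / _ #: fires at position(s) 14: epamlonbibbeok
4. 0 -> e / C _ C: inserts after position(s) 4, 7, 10: epamelonebibebeok
surface: epamelonebibebeok

cell VEL=ta, SUR=ol, POLE=ol, CASE=ki:
underlying: epam-f-i-m-ral
1. k -> g, p -> b / _ Z: no change
2. e -> o, i -> u / B C0 _: fires at position(s) 6: epamfumral
3. d -> t, g -> k / _ #: no change
4. 0 -> e / C _ C: inserts after position(s) 4, 7: epamefumeral
surface: epamefumeral

cell VEL=pa, SUR=lu, POLE=ta, CASE=so:
underlying: epam-ko-vsu-be-og
1. k -> g, p -> b / _ Z: no change
2. e -> o, i -> u / B C0 _: fires at position(s) 11: epamkovsuboog
3. d -> t, g -> k / _ #: fires at position(s) 13: epamkovsubook
4. 0 -> e / C _ C: inserts after position(s) 4, 7: epamekovesubook
surface: epamekovesubook


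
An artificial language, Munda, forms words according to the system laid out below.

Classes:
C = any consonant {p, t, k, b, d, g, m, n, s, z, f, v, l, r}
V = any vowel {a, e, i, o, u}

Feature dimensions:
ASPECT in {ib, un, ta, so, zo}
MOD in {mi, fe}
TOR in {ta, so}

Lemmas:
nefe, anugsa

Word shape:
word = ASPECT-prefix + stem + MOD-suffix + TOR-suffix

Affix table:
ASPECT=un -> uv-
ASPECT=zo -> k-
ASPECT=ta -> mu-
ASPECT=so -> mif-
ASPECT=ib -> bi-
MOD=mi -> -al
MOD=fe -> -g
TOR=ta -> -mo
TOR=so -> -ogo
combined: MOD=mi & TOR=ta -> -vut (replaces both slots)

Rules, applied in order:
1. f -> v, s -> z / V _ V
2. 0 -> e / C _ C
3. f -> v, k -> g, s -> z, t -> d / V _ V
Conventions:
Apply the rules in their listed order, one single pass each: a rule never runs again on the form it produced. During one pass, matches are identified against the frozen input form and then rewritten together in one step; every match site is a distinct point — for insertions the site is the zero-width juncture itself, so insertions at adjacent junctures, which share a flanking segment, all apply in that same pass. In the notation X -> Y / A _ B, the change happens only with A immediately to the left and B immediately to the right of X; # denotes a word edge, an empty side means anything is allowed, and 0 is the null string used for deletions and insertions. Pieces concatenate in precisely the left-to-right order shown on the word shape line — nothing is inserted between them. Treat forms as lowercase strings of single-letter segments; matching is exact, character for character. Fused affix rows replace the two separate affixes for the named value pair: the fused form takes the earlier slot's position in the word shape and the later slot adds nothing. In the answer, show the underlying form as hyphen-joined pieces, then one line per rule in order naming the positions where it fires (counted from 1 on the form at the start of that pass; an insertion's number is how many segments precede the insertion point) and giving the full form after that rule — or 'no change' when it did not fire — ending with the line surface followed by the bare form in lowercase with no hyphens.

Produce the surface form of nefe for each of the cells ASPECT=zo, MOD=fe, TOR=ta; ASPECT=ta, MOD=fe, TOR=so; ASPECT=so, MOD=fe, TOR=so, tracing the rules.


cell ASPECT=zo, MOD=fe, TOR=ta:
underlying: k-nefe-g-mo
1. f -> v, s -> z / V _ V: fires at position(s) 4: knevegmo
2. 0 -> e / C _ C: inserts after position(s) 1, 6: kenevegemo
3. f -> v, k -> g, s -> z, t -> d / V _ V: no change
surface: kenevegemo

cell ASPECT=ta, MOD=fe, TOR=so:
underlying: mu-nefe-g-ogo
1. f -> v, s -> z / V _ V: fires at position(s) 5: munevegogo
2. 0 -> e / C _ C: no change
3. f -> v, k -> g, s -> z, t -> d / V _ V: no change
surface: munevegogo

cell ASPECT=so, MOD=fe, TOR=so:
underlying: mif-nefe-g-ogo
1. f -> v, s -> z / V _ V: fires at position(s) 6: mifnevegogo
2. 0 -> e / C _ C: inserts after position(s) 3: mifenevegogo
3. f -> v, k -> g, s -> z, t -> d / V _ V: fires at position(s) 3: mivenevegogo
surface: mivenevegogo


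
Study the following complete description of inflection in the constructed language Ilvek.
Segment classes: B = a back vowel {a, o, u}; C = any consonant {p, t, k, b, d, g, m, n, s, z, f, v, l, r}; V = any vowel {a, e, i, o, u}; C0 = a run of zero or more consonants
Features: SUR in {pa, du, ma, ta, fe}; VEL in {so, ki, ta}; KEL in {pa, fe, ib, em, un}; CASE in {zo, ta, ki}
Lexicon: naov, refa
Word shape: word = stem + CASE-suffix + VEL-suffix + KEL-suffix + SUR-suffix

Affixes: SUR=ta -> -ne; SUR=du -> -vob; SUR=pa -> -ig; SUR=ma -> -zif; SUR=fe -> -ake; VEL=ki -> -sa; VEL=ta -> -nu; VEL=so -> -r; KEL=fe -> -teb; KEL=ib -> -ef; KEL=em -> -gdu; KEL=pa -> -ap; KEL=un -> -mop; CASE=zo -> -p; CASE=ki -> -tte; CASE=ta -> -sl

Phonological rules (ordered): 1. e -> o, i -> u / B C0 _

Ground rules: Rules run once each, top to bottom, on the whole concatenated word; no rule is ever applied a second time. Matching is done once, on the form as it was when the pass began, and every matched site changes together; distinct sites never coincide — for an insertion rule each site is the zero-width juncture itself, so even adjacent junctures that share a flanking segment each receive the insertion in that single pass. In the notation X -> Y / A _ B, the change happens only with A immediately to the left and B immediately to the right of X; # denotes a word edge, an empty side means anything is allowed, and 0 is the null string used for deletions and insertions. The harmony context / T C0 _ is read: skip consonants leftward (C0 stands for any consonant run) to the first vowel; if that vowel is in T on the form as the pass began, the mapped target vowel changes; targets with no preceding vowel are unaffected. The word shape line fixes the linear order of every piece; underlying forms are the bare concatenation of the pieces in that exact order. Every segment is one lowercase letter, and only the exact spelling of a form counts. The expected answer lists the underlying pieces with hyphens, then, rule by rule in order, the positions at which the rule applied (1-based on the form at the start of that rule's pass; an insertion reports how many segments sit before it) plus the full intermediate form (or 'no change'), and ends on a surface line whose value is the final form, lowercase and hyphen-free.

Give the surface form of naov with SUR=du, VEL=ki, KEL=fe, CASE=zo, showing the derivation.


underlying: naov-p-sa-teb-vob
1. e -> o, i -> u / B C0 _: fires at position(s) 9: naovpsatobvob
surface: naovpsatobvob


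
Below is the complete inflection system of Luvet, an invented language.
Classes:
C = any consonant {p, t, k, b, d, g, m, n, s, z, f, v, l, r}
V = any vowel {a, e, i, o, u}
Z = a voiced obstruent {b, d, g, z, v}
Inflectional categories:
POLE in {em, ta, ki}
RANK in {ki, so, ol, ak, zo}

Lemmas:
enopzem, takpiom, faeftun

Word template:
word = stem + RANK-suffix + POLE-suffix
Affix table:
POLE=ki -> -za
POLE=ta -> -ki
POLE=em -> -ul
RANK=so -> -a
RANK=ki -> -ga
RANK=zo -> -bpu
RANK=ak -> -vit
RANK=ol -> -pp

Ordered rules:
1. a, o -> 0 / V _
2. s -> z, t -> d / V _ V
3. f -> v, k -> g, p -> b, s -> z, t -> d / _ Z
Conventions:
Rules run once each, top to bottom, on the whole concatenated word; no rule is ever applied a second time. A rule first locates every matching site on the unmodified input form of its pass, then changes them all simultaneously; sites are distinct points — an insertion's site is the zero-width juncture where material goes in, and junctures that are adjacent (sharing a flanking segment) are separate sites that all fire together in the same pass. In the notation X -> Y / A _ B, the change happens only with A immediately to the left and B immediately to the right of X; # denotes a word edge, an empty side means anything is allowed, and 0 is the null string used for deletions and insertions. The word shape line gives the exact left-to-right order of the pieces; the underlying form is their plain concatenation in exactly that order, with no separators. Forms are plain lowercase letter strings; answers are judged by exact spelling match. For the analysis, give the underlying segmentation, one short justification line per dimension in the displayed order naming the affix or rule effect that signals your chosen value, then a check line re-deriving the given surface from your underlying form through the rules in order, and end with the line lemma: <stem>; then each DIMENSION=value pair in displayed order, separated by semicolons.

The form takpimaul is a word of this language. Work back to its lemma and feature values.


underlying: takpiom-a-ul
POLE=em - signalled by the affix -ul
RANK=so - signalled by the affix -a
check: takpiomaul -> takpimaul -> takpimaul -> takpimaul
lemma: takpiom; POLE=em; RANK=so


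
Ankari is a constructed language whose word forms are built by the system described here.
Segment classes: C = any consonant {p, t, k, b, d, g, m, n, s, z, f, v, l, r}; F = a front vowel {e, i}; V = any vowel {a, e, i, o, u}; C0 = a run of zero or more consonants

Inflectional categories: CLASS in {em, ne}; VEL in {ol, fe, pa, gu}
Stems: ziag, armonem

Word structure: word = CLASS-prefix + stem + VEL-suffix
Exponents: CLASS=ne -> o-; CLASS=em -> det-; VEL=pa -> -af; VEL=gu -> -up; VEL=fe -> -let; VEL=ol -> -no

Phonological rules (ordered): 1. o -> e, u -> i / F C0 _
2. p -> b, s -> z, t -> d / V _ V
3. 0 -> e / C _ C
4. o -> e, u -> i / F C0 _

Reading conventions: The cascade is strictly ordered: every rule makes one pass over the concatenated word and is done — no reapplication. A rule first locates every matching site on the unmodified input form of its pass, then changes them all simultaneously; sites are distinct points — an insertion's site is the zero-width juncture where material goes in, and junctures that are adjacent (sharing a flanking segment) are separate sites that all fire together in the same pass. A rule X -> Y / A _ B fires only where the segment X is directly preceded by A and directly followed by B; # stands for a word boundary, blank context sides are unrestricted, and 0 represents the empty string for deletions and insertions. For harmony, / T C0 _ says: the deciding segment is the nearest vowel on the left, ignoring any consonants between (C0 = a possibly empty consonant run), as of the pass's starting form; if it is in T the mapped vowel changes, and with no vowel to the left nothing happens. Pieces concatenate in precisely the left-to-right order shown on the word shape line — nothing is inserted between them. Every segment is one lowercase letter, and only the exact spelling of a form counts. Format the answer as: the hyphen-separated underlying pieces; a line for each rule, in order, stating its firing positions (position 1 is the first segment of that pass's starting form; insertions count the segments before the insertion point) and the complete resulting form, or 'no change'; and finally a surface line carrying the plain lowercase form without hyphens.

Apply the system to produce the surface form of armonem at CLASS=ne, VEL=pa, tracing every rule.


underlying: o-armonem-af
1. o -> e, u -> i / F C0 _: no change
2. p -> b, s -> z, t -> d / V _ V: no change
3. 0 -> e / C _ C: inserts after position(s) 3: oaremonemaf
4. o -> e, u -> i / F C0 _: fires at position(s) 6: oaremenemaf
surface: oaremenemaf


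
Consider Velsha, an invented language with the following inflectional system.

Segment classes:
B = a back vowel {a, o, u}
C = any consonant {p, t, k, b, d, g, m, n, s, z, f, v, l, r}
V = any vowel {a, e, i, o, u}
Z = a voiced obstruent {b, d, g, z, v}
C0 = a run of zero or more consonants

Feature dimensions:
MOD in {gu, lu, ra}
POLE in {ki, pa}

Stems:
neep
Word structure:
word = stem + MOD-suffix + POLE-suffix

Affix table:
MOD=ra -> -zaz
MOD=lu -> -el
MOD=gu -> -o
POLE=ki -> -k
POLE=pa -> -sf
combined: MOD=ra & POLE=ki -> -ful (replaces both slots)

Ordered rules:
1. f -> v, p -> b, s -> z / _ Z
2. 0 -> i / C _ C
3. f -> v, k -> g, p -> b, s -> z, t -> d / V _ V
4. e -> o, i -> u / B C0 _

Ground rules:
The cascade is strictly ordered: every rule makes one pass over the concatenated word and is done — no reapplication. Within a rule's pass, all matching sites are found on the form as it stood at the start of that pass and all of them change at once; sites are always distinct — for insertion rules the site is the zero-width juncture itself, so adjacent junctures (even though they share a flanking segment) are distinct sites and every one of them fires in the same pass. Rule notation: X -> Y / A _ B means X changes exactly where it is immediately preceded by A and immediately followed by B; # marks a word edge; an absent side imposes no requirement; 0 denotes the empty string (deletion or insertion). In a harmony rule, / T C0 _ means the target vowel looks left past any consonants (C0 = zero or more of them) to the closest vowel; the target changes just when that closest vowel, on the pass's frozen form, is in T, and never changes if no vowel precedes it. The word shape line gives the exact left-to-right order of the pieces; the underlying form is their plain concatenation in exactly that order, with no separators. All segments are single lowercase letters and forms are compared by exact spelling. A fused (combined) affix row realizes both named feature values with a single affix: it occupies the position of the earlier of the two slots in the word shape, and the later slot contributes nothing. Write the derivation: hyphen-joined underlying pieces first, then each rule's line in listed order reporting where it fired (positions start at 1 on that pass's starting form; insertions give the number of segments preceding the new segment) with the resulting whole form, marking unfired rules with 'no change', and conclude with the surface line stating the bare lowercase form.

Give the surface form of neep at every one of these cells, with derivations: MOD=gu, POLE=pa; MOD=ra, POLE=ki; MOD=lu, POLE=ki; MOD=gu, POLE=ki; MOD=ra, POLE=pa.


cell MOD=gu, POLE=pa:
underlying: neep-o-sf
1. f -> v, p -> b, s -> z / _ Z: no change
2. 0 -> i / C _ C: inserts after position(s) 6: neeposif
3. f -> v, k -> g, p -> b, s -> z, t -> d / V _ V: fires at position(s) 4, 6: neebozif
4. e -> o, i -> u / B C0 _: fires at position(s) 7: neebozuf
surface: neebozuf

cell MOD=ra, POLE=ki:
underlying: neep-ful
1. f -> v, p -> b, s -> z / _ Z: no change
2. 0 -> i / C _ C: inserts after position(s) 4: neepiful
3. f -> v, k -> g, p -> b, s -> z, t -> d / V _ V: fires at position(s) 4, 6: neebivul
4. e -> o, i -> u / B C0 _: no change
surface: neebivul

cell MOD=lu, POLE=ki:
underlying: neep-el-k
1. f -> v, p -> b, s -> z / _ Z: no change
2. 0 -> i / C _ C: inserts after position(s) 6: neepelik
3. f -> v, k -> g, p -> b, s -> z, t -> d / V _ V: fires at position(s) 4: neebelik
4. e -> o, i -> u / B C0 _: no change
surface: neebelik

cell MOD=gu, POLE=ki:
underlying: neep-o-k
1. f -> v, p -> b, s -> z / _ Z: no change
2. 0 -> i / C _ C: no change
3. f -> v, k -> g, p -> b, s -> z, t -> d / V _ V: fires at position(s) 4: neebok
4. e -> o, i -> u / B C0 _: no change
surface: neebok

cell MOD=ra, POLE=pa:
underlying: neep-zaz-sf
1. f -> v, p -> b, s -> z / _ Z: fires at position(s) 4: neebzazsf
2. 0 -> i / C _ C: inserts after position(s) 4, 7, 8: neebizazisif
3. f -> v, k -> g, p -> b, s -> z, t -> d / V _ V: fires at position(s) 10: neebizazizif
4. e -> o, i -> u / B C0 _: fires at position(s) 9: neebizazuzif
surface: neebizazuzif


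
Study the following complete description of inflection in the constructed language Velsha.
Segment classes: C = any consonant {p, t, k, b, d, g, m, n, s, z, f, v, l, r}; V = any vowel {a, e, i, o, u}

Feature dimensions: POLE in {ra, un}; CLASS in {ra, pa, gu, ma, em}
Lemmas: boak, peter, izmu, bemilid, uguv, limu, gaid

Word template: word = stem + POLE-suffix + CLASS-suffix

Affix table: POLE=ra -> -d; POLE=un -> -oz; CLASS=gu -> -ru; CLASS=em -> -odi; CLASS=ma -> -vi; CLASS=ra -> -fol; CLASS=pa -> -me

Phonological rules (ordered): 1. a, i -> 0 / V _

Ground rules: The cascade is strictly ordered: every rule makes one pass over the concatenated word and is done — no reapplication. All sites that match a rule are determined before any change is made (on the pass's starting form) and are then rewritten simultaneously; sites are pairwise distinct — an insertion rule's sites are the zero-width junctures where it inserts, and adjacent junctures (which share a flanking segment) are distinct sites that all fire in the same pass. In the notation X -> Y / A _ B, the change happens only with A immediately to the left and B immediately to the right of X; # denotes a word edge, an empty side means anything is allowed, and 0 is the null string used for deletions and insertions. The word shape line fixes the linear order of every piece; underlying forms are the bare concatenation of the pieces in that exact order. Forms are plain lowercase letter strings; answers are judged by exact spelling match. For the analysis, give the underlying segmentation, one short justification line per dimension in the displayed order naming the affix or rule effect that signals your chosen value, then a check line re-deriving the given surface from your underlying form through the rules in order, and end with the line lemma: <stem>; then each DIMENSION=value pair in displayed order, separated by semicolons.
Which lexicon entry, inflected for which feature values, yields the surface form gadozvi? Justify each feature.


underlying: gaid-oz-vi
POLE=un - signalled by the affix -oz
CLASS=ma - signalled by the affix -vi
check: gaidozvi -> gadozvi
lemma: gaid; POLE=un; CLASS=ma


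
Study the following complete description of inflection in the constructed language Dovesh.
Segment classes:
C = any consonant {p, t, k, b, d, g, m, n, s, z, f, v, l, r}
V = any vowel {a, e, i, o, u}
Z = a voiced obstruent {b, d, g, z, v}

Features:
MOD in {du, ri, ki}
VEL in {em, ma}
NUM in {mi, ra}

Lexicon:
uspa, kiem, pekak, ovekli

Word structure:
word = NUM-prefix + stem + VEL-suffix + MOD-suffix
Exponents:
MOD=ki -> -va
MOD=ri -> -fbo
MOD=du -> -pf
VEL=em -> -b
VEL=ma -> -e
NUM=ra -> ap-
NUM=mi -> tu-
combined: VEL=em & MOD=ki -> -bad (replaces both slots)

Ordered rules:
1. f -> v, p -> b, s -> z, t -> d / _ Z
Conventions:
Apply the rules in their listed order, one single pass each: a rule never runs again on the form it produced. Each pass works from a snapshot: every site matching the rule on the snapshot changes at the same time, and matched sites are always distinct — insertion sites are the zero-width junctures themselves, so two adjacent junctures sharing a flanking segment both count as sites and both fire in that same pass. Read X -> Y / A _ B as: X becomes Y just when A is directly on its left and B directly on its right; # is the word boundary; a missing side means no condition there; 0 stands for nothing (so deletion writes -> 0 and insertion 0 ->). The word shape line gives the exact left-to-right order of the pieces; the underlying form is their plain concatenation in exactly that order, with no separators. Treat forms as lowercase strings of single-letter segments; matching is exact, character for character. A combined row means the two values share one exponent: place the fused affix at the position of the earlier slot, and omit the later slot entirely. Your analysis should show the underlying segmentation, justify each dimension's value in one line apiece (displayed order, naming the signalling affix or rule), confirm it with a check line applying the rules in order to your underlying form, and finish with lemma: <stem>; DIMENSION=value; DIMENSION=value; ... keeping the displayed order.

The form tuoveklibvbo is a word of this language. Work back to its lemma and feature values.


underlying: tu-ovekli-b-fbo
MOD=ri - signalled by the affix -fbo
VEL=em - signalled by the affix -b
NUM=mi - signalled by the affix tu-
check: tuoveklibfbo -> tuoveklibvbo
lemma: ovekli; MOD=ri; VEL=em; NUM=mi


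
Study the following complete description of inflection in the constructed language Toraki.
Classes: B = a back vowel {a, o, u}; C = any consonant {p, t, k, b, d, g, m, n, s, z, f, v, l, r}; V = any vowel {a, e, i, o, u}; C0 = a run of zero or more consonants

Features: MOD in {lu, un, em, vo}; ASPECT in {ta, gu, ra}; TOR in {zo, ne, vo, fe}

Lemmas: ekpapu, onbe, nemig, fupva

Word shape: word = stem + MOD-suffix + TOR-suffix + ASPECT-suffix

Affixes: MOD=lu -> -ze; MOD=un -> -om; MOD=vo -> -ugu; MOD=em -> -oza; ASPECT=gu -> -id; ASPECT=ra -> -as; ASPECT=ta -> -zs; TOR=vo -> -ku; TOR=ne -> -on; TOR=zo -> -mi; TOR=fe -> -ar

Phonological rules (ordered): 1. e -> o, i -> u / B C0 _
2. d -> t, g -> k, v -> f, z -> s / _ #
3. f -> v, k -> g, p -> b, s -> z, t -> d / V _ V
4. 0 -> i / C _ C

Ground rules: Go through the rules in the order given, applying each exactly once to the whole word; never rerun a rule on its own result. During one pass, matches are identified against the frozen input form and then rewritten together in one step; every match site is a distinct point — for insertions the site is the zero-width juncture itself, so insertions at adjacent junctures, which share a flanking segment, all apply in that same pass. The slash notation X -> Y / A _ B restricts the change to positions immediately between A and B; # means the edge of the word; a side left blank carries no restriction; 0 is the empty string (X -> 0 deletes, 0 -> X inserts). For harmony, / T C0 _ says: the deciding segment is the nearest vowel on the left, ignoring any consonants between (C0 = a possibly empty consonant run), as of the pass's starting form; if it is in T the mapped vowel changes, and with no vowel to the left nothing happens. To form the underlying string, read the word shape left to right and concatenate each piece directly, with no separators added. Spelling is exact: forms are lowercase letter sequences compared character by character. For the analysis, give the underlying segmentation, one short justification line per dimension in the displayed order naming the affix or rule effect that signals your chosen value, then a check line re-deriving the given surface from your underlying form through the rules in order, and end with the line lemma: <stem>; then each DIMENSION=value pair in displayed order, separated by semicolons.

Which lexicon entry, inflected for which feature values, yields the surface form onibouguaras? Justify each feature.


underlying: onbe-ugu-ar-as
MOD=vo - signalled by the affix -ugu
ASPECT=ra - signalled by the affix -as
TOR=fe - signalled by the affix -ar
check: onbeuguaras -> onbouguaras -> onbouguaras -> onbouguaras -> onibouguaras
lemma: onbe; MOD=vo; ASPECT=ra; TOR=fe
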